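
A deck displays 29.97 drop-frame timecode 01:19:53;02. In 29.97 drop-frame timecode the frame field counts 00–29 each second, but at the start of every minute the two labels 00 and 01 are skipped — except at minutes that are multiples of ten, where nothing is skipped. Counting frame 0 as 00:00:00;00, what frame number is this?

143648

As if non-drop at 30 labels/s: (1 × 3600 + 19 × 60 + 53) × 30 + 2 = 143792.
Minute boundaries passed: 79; those not divisible by 10: 79 − 7 = 72; dropped labels = 2 × 72 = 144.
Actual frame index = 143792 − 144 = 143648.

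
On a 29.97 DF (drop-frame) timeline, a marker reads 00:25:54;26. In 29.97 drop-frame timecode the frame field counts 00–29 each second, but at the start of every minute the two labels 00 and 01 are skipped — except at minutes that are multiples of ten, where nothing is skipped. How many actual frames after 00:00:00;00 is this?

Complete 10-minute blocks: 2, each 17982 frames → 35964.
Remaining 5 whole minutes in the current block: 1800 + 4 × 1798 = 8992 frames.
Within the current minute: 54 × 30 + 26 − 2 = 1644 (labels ;00/;01 skipped at this minute). Total = 35964 + 8992 + 1644 = 46600.

46600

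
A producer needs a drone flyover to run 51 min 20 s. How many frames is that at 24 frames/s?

51 min 20 s = 3080 s.
Frames = 3080 × 24 = 73920.

73920 frames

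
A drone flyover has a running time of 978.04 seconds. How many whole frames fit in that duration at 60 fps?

58682 frames

Frames = 978.04 × 60 = 293412/5 ≈ 58682.4000.
Complete frames: 58682.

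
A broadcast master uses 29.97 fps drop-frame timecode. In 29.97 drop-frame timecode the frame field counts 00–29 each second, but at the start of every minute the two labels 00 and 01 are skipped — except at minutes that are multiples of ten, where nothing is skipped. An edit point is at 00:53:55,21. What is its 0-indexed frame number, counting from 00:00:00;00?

96975

Complete 10-minute blocks: 5, each 17982 frames → 89910.
Remaining 3 whole minutes in the current block: 1800 + 2 × 1798 = 5396 frames.
Within the current minute: 55 × 30 + 21 − 2 = 1669 (labels ;00/;01 skipped at this minute). Total = 89910 + 5396 + 1669 = 96975.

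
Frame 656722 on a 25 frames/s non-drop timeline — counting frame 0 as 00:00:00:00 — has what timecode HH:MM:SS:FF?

656722 ÷ 25 = 26268 full seconds, remainder 22 frames.
26268 s = 7 h 17 min 48 s.
Timecode: 07:17:48:22.

07:17:48:22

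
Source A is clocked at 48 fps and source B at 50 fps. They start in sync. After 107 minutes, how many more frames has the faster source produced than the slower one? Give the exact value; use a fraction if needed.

107 min = 6420 s.
A emits 48 × 6420 = 308160 frames; B emits 50 × 6420 = 321000.
Difference = 12840 frames; B is ahead of A.

12840 frames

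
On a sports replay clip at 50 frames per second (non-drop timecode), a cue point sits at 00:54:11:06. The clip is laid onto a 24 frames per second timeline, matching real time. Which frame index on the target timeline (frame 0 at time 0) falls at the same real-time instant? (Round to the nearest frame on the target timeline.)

Source frame index: (0×3600 + 54×60 + 11) × 50 + 6 = 162556.
Real time: 162556 / (50) = 81278/25 s.
Target frame: (81278/25) × (24) = 1950672/25 ≈ 78026.880 → 78027.

frame 78027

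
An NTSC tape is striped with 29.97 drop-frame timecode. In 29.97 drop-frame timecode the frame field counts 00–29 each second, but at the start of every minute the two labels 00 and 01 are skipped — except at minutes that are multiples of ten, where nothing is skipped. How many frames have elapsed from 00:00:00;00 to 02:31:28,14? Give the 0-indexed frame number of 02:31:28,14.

272382

Complete 10-minute blocks: 15, each 17982 frames → 269730.
Remaining 1 whole minute in the current block: 1800 + 0 × 1798 = 1800 frames.
Within the current minute: 28 × 30 + 14 − 2 = 852 (labels ;00/;01 skipped at this minute). Total = 269730 + 1800 + 852 = 272382.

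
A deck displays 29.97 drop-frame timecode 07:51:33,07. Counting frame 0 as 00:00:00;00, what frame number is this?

847949

As if non-drop at 30 labels/s: (7 × 3600 + 51 × 60 + 33) × 30 + 7 = 848797.
Minute boundaries passed: 471; those not divisible by 10: 471 − 47 = 424; dropped labels = 2 × 424 = 848.
Actual frame index = 848797 − 848 = 847949.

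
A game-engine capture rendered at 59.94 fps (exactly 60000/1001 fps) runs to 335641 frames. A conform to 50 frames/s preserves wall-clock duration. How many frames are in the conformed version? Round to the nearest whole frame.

Frames at target rate = 335641 × (50) / (60000/1001) = 335976641/1200 ≈ 279980.534.
Nearest whole frame: 279981.

279981 frames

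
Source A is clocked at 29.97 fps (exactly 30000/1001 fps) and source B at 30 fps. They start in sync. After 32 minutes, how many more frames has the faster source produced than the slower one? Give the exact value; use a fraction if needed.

57600/1001 frames

32 min = 1920 s.
A emits 30000/1001 × 1920 = 57600000/1001 frames; B emits 30 × 1920 = 57600.
Difference = 57600/1001 frames (≈ 57.5425); B is ahead of A.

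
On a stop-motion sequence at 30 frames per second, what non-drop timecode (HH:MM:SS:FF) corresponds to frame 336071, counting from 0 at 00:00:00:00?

336071 ÷ 30 = 11202 full seconds, remainder 11 frames.
11202 s = 3 h 6 min 42 s.
Timecode: 03:06:42:11.

03:06:42:11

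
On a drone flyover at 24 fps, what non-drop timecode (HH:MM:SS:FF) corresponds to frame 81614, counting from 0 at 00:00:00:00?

00:56:40:14

81614 ÷ 24 = 3400 full seconds, remainder 14 frames.
3400 s = 0 h 56 min 40 s.
Timecode: 00:56:40:14.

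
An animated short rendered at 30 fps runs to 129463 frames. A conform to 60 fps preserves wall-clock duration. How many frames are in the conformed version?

258926 frames

Target frames = source frames × (target rate / source rate) = 129463 × (60)/(30) = 129463 × 2 = 258926.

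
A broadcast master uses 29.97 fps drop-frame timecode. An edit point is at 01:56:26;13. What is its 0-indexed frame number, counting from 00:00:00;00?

As if non-drop at 30 labels/s: (1 × 3600 + 56 × 60 + 26) × 30 + 13 = 209593.
Minute boundaries passed: 116; those not divisible by 10: 116 − 11 = 105; dropped labels = 2 × 105 = 210.
Actual frame index = 209593 − 210 = 209383.

209383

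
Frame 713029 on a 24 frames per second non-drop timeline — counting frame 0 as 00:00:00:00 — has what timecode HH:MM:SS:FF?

713029 ÷ 24 = 29709 full seconds, remainder 13 frames.
29709 s = 8 h 15 min 9 s.
Timecode: 08:15:09:13.

08:15:09:13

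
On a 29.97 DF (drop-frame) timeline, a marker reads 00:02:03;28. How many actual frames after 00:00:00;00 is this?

3714

Complete 10-minute blocks: 0, each 17982 frames → 0.
Remaining 2 whole minutes in the current block: 1800 + 1 × 1798 = 3598 frames.
Within the current minute: 3 × 30 + 28 − 2 = 116 (labels ;00/;01 skipped at this minute). Total = 0 + 3598 + 116 = 3714.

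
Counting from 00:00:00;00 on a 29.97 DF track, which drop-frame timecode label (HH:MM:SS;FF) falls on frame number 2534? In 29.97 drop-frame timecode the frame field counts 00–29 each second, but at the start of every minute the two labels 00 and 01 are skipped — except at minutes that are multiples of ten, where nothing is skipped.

Each 10-minute DF block holds 10 × 60 × 30 − 9 × 2 = 17982 frames. 2534 ÷ 17982 → 0 full blocks, remainder 2534.
Within the partial block the first minute is 1800 frames and each further minute 1798, so 1 further minute boundary passed. Total skipped labels = 18 × 0 + 2 × 1 = 2.
Non-drop label index = 2534 + 2 = 2536; at 30 labels/s that is 00:01:24:16, i.e. DF 00:01:24;16.

00:01:24;16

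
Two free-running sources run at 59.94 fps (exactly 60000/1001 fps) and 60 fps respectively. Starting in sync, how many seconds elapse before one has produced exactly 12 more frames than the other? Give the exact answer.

200.2 seconds

The gap grows by |60 − 60000/1001| = 60/1001 frames per second.
Time for a 12-frame gap: 12 ÷ (60/1001) = 200.2 s.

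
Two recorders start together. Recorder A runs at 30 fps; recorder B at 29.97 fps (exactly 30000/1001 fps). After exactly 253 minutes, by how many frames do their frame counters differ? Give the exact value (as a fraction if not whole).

41400/91 frames

253 min = 15180 s.
A emits 30 × 15180 = 455400 frames; B emits 30000/1001 × 15180 = 41400000/91.
Difference = 41400/91 frames (≈ 454.9451); B is behind A.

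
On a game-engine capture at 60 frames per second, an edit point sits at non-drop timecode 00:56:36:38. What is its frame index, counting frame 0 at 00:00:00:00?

203798

Total seconds to the label: (0 × 3600 + 56 × 60 + 36) = 3396.
Frame index = 3396 × 60 + 38 = 203798.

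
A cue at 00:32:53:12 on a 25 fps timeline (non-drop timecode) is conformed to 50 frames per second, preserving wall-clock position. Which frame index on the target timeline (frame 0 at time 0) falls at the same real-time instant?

frame 98674

Source frame index: (0×3600 + 32×60 + 53) × 25 + 12 = 49337.
Real time: 49337 / (25) = 49337/25 s.
Target frame: (49337/25) × (50) = 98674.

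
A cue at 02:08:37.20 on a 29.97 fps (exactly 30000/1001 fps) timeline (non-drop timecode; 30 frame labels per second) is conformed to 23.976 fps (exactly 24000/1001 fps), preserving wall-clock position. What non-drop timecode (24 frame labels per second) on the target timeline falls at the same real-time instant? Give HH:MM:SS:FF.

Source frame index: (2×3600 + 8×60 + 37) × 30 + 20 = 231530.
Real time: 231530 / (30000/1001) = 23176153/3000 s.
Target frame: (23176153/3000) × (24000/1001) = 185224.
At 24 labels/s: frame 185224 → 02:08:37:16.

02:08:37:16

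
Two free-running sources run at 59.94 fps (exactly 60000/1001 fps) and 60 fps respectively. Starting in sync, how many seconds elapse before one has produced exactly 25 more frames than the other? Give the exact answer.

The gap grows by |60 − 60000/1001| = 60/1001 frames per second.
Time for a 25-frame gap: 25 ÷ (60/1001) = 5005/12 s.

5005/12 seconds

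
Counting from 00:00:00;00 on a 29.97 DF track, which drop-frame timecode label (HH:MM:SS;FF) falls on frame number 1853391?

Each 10-minute DF block holds 10 × 60 × 30 − 9 × 2 = 17982 frames. 1853391 ÷ 17982 → 103 full blocks, remainder 1245.
Within the partial block the first minute is 1800 frames and each further minute 1798, so 0 further minute boundaries passed. Total skipped labels = 18 × 103 + 2 × 0 = 1854.
Non-drop label index = 1853391 + 1854 = 1855245; at 30 labels/s that is 17:10:41:15, i.e. DF 17:10:41;15.

17:10:41;15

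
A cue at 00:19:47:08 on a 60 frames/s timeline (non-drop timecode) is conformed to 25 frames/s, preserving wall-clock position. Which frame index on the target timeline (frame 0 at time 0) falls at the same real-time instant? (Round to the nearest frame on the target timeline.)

frame 29678

Source frame index: (0×3600 + 19×60 + 47) × 60 + 8 = 71228.
Real time: 71228 / (60) = 17807/15 s.
Target frame: (17807/15) × (25) = 89035/3 ≈ 29678.333 → 29678.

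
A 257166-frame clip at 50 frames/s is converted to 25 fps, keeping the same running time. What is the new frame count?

128583 frames

Target frames = source frames × (target rate / source rate) = 257166 × (25)/(50) = 257166 × 1/2 = 128583.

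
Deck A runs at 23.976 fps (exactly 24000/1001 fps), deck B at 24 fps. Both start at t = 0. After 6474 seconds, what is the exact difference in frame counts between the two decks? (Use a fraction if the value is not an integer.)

11952/77 frames

A emits 24000/1001 × 6474 = 11952000/77 frames; B emits 24 × 6474 = 155376.
Difference = 11952/77 frames (≈ 155.2208); B is ahead of A.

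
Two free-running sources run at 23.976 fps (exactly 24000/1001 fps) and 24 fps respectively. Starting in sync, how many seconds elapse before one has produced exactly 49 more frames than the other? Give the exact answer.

49049/24 seconds

The gap grows by |24 − 24000/1001| = 24/1001 frames per second.
Time for a 49-frame gap: 49 ÷ (24/1001) = 49049/24 s.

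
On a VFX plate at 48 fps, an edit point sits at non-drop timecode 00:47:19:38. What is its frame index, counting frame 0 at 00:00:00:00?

Total seconds to the label: (0 × 3600 + 47 × 60 + 19) = 2839.
Frame index = 2839 × 48 + 38 = 136310.

136310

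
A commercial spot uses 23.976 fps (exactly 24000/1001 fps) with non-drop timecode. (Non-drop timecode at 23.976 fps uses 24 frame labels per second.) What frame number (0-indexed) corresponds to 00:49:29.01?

frame 71257

Total seconds to the label: (0 × 3600 + 49 × 60 + 29) = 2969.
Frame index = 2969 × 24 + 1 = 71257.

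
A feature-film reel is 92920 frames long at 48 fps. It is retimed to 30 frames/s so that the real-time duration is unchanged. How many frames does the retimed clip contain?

58075 frames

Target frames = source frames × (target rate / source rate) = 92920 × (30)/(48) = 92920 × 5/8 = 58075.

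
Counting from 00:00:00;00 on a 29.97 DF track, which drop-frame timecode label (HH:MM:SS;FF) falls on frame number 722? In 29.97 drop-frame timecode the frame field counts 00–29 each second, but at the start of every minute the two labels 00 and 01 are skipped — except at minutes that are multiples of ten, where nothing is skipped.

00:00:24;02

Each 10-minute DF block holds 10 × 60 × 30 − 9 × 2 = 17982 frames. 722 ÷ 17982 → 0 full blocks, remainder 722.
Within the partial block the first minute is 1800 frames and each further minute 1798, so 0 further minute boundaries passed. Total skipped labels = 18 × 0 + 2 × 0 = 0.
Non-drop label index = 722 + 0 = 722; at 30 labels/s that is 00:00:24:02, i.e. DF 00:00:24;02.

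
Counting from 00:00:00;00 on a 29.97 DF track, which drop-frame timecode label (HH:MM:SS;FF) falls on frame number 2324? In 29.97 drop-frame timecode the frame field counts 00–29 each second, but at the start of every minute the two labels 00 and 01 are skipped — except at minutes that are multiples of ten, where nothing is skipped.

Ten DF minutes hold 17982 frames, so frame 2324 lies in block 0 (frames 0–17981) with 2324 frames into that block.
The block's first minute is 1800 frames and the rest 1798 each; 2324 frames reaches minute 1, so 0 × 18 + 1 × 2 = 2 labels have been skipped so far.
Adding those back, label number 2324 + 2 = 2326 at 30 labels/s is 77 s + 16 f = 0 h 1 min 17 s frame 16, i.e. 00:01:17;16.

00:01:17;16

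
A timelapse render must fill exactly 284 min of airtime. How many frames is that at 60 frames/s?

284 min = 17040 s.
Frames = 17040 × 60 = 1022400.

1022400 frames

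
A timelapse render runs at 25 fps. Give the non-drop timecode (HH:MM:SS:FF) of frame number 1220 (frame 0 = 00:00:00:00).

00:00:48:20

1220 ÷ 25 = 48 full seconds, remainder 20 frames.
48 s = 0 h 0 min 48 s.
Timecode: 00:00:48:20.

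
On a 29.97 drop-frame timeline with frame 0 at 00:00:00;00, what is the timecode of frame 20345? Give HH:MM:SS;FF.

Each 10-minute DF block holds 10 × 60 × 30 − 9 × 2 = 17982 frames. 20345 ÷ 17982 → 1 full block, remainder 2363.
Within the partial block the first minute is 1800 frames and each further minute 1798, so 1 further minute boundary passed. Total skipped labels = 18 × 1 + 2 × 1 = 20.
Non-drop label index = 20345 + 20 = 20365; at 30 labels/s that is 00:11:18:25, i.e. DF 00:11:18;25.

00:11:18;25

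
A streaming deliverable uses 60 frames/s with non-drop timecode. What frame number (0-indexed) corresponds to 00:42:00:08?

frame 151208

Total seconds to the label: (0 × 3600 + 42 × 60 + 0) = 2520.
Frame index = 2520 × 60 + 8 = 151208.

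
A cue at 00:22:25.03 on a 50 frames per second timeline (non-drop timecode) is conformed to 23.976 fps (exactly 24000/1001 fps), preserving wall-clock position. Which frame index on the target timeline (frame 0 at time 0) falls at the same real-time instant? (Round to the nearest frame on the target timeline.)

Source frame index: (0×3600 + 22×60 + 25) × 50 + 3 = 67253.
Real time: 67253 / (50) = 67253/50 s.
Target frame: (67253/50) × (24000/1001) = 32281440/1001 ≈ 32249.191 → 32249.

frame 32249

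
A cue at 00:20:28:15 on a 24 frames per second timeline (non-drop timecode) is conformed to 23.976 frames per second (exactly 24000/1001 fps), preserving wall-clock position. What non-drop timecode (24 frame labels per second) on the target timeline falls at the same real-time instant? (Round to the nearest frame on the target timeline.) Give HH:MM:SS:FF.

00:20:27:10

Source frame index: (0×3600 + 20×60 + 28) × 24 + 15 = 29487.
Real time: 29487 / (24) = 9829/8 s.
Target frame: (9829/8) × (24000/1001) = 29487000/1001 ≈ 29457.542 → 29458.
At 24 labels/s: frame 29458 → 00:20:27:10.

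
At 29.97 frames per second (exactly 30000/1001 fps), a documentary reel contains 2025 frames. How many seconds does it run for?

Running time = 2025 / (30000/1001) = 67.5675 s.

67.5675 seconds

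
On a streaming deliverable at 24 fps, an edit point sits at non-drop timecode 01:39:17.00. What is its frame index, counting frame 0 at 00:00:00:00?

Total seconds to the label: (1 × 3600 + 39 × 60 + 17) = 5957.
Frame index = 5957 × 24 + 0 = 142968.

frame 142968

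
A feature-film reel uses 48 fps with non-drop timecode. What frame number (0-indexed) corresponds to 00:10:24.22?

frame 29974

Total seconds to the label: (0 × 3600 + 10 × 60 + 24) = 624.
Frame index = 624 × 48 + 22 = 29974.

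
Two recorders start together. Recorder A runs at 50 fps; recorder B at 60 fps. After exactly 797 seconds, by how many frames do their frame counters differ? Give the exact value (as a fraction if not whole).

A emits 50 × 797 = 39850 frames; B emits 60 × 797 = 47820.
Difference = 7970 frames; B is ahead of A.

7970 frames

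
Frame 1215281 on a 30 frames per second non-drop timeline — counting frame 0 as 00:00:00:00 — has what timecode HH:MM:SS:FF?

11:15:09:11

1215281 ÷ 30 = 40509 full seconds, remainder 11 frames.
40509 s = 11 h 15 min 9 s.
Timecode: 11:15:09:11.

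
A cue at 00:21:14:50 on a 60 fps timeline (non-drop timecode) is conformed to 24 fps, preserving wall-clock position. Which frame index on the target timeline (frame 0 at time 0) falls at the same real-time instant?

frame 30596

Source frame index: (0×3600 + 21×60 + 14) × 60 + 50 = 76490.
Real time: 76490 / (60) = 7649/6 s.
Target frame: (7649/6) × (24) = 30596.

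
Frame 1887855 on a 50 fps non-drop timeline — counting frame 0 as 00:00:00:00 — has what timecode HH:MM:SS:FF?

10:29:17:05

1887855 ÷ 50 = 37757 full seconds, remainder 5 frames.
37757 s = 10 h 29 min 17 s.
Timecode: 10:29:17:05.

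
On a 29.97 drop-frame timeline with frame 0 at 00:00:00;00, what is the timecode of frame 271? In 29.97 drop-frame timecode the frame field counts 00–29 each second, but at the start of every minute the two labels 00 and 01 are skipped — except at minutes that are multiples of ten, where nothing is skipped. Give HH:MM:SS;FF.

00:00:09;01

Ten DF minutes hold 17982 frames, so frame 271 lies in block 0 (frames 0–17981) with 271 frames into that block.
The block's first minute is 1800 frames and the rest 1798 each; 271 frames reaches minute 0, so 0 × 18 + 0 × 2 = 0 labels have been skipped so far.
Adding those back, label number 271 + 0 = 271 at 30 labels/s is 9 s + 1 f = 0 h 0 min 9 s frame 1, i.e. 00:00:09;01.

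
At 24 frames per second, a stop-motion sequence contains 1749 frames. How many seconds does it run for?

72.875 seconds

Running time = 1749 / (24) = 72.875 s.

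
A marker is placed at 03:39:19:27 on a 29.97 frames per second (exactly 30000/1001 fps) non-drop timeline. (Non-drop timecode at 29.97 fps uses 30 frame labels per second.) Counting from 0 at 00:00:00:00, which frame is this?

frame 394797

Total seconds to the label: (3 × 3600 + 39 × 60 + 19) = 13159.
Frame index = 13159 × 30 + 27 = 394797.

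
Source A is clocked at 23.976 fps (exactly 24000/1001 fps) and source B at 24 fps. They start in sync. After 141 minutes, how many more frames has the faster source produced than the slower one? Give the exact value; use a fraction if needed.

203040/1001 frames

141 min = 8460 s.
A emits 24000/1001 × 8460 = 203040000/1001 frames; B emits 24 × 8460 = 203040.
Difference = 203040/1001 frames (≈ 202.8372); B is ahead of A.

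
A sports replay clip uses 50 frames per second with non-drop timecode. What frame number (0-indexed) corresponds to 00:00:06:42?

frame 342

Total seconds to the label: (0 × 3600 + 0 × 60 + 6) = 6.
Frame index = 6 × 50 + 42 = 342.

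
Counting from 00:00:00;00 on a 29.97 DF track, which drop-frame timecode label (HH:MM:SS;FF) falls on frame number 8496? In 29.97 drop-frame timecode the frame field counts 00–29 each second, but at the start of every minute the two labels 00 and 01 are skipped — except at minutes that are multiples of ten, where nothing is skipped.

00:04:43;14

Each 10-minute DF block holds 10 × 60 × 30 − 9 × 2 = 17982 frames. 8496 ÷ 17982 → 0 full blocks, remainder 8496.
Within the partial block the first minute is 1800 frames and each further minute 1798, so 4 further minute boundaries passed. Total skipped labels = 18 × 0 + 2 × 4 = 8.
Non-drop label index = 8496 + 8 = 8504; at 30 labels/s that is 00:04:43:14, i.e. DF 00:04:43;14.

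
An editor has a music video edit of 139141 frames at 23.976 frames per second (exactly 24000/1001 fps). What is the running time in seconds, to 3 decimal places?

Running time = 139141 × 1001/24000 = 139280141/24000 s ≈ 5803.339 s.

5803.339 seconds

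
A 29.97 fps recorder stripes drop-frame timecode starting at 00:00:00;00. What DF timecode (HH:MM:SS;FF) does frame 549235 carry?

Each 10-minute DF block holds 10 × 60 × 30 − 9 × 2 = 17982 frames. 549235 ÷ 17982 → 30 full blocks, remainder 9775.
Within the partial block the first minute is 1800 frames and each further minute 1798, so 5 further minute boundaries passed. Total skipped labels = 18 × 30 + 2 × 5 = 550.
Non-drop label index = 549235 + 550 = 549785; at 30 labels/s that is 05:05:26:05, i.e. DF 05:05:26;05.

05:05:26;05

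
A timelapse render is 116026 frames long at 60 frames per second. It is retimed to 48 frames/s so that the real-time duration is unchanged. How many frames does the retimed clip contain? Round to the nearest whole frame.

92821 frames

Frames at target rate = 116026 × (48) / (60) = 464104/5 ≈ 92820.800.
Nearest whole frame: 92821.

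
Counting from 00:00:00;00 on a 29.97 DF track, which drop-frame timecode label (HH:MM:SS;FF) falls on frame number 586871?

05:26:21;29

Each 10-minute DF block holds 10 × 60 × 30 − 9 × 2 = 17982 frames. 586871 ÷ 17982 → 32 full blocks, remainder 11447.
Within the partial block the first minute is 1800 frames and each further minute 1798, so 6 further minute boundaries passed. Total skipped labels = 18 × 32 + 2 × 6 = 588.
Non-drop label index = 586871 + 588 = 587459; at 30 labels/s that is 05:26:21:29, i.e. DF 05:26:21;29.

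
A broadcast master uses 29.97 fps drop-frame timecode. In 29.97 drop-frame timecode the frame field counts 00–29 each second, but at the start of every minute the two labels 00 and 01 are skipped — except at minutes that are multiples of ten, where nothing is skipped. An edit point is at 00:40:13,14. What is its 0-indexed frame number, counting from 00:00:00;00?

Complete 10-minute blocks: 4, each 17982 frames → 71928.
Remaining 0 whole minutes in the current block: 0 frames.
Within the current minute: 13 × 30 + 14 = 404. Total = 71928 + 0 + 404 = 72332.

72332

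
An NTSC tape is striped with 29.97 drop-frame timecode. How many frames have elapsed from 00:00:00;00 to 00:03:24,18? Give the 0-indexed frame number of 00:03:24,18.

As if non-drop at 30 labels/s: (0 × 3600 + 3 × 60 + 24) × 30 + 18 = 6138.
Minute boundaries passed: 3; those not divisible by 10: 3 − 0 = 3; dropped labels = 2 × 3 = 6.
Actual frame index = 6138 − 6 = 6132.

6132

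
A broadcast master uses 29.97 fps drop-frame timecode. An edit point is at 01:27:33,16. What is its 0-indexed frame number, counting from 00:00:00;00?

157448

As if non-drop at 30 labels/s: (1 × 3600 + 27 × 60 + 33) × 30 + 16 = 157606.
Minute boundaries passed: 87; those not divisible by 10: 87 − 8 = 79; dropped labels = 2 × 79 = 158.
Actual frame index = 157606 − 158 = 157448.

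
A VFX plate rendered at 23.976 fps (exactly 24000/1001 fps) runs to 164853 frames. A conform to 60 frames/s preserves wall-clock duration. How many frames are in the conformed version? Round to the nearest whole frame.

412545 frames

Frames at target rate = 164853 × (60) / (24000/1001) = 165017853/400 ≈ 412544.633.
Nearest whole frame: 412545.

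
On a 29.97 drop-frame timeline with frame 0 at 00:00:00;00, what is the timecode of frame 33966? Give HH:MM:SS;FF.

Each 10-minute DF block holds 10 × 60 × 30 − 9 × 2 = 17982 frames. 33966 ÷ 17982 → 1 full block, remainder 15984.
Within the partial block the first minute is 1800 frames and each further minute 1798, so 8 further minute boundaries passed. Total skipped labels = 18 × 1 + 2 × 8 = 34.
Non-drop label index = 33966 + 34 = 34000; at 30 labels/s that is 00:18:53:10, i.e. DF 00:18:53;10.

00:18:53;10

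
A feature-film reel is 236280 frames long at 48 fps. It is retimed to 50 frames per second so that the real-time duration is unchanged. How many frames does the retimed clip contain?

246125 frames

Target frames = source frames × (target rate / source rate) = 236280 × (50)/(48) = 236280 × 25/24 = 246125.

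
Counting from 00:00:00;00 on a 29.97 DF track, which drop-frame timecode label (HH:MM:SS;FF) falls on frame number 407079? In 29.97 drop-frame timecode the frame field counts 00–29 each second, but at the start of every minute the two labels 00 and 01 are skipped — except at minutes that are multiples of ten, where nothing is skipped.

03:46:22;27

Ten DF minutes hold 17982 frames, so frame 407079 lies in block 22 (frames 395604–413585) with 11475 frames into that block.
The block's first minute is 1800 frames and the rest 1798 each; 11475 frames reaches minute 6, so 22 × 18 + 6 × 2 = 408 labels have been skipped so far.
Adding those back, label number 407079 + 408 = 407487 at 30 labels/s is 13582 s + 27 f = 3 h 46 min 22 s frame 27, i.e. 03:46:22;27.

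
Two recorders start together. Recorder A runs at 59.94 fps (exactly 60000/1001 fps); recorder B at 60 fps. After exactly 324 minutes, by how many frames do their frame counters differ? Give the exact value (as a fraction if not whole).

1166400/1001 frames

324 min = 19440 s.
A emits 60000/1001 × 19440 = 1166400000/1001 frames; B emits 60 × 19440 = 1166400.
Difference = 1166400/1001 frames (≈ 1165.2348); B is ahead of A.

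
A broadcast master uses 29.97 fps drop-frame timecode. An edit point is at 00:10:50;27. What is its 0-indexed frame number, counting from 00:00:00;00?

Complete 10-minute blocks: 1, each 17982 frames → 17982.
Remaining 0 whole minutes in the current block: 0 frames.
Within the current minute: 50 × 30 + 27 = 1527. Total = 17982 + 0 + 1527 = 19509.

19509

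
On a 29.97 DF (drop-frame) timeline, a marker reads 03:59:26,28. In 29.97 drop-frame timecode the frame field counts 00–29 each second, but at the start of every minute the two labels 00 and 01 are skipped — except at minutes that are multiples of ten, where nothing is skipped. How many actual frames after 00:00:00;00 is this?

430576

As if non-drop at 30 labels/s: (3 × 3600 + 59 × 60 + 26) × 30 + 28 = 431008.
Minute boundaries passed: 239; those not divisible by 10: 239 − 23 = 216; dropped labels = 2 × 216 = 432.
Actual frame index = 431008 − 432 = 430576.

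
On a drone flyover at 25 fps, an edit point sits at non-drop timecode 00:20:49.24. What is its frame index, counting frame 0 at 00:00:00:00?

Total seconds to the label: (0 × 3600 + 20 × 60 + 49) = 1249.
Frame index = 1249 × 25 + 24 = 31249.

frame 31249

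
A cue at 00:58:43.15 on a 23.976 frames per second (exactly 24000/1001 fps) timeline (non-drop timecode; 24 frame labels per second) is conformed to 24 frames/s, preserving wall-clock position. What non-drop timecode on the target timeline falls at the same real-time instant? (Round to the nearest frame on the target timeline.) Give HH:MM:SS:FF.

00:58:47:04

Source frame index: (0×3600 + 58×60 + 43) × 24 + 15 = 84567.
Real time: 84567 / (24000/1001) = 28217189/8000 s.
Target frame: (28217189/8000) × (24) = 84651567/1000 ≈ 84651.567 → 84652.
At 24 labels/s: frame 84652 → 00:58:47:04.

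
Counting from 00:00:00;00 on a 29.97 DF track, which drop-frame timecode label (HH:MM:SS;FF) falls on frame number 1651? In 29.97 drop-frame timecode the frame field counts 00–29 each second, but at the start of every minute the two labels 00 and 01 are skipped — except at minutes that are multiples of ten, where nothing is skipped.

00:00:55;01

Ten DF minutes hold 17982 frames, so frame 1651 lies in block 0 (frames 0–17981) with 1651 frames into that block.
The block's first minute is 1800 frames and the rest 1798 each; 1651 frames reaches minute 0, so 0 × 18 + 0 × 2 = 0 labels have been skipped so far.
Adding those back, label number 1651 + 0 = 1651 at 30 labels/s is 55 s + 1 f = 0 h 0 min 55 s frame 1, i.e. 00:00:55;01.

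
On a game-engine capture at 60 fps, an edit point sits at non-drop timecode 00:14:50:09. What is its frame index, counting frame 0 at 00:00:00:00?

frame 53409

Total seconds to the label: (0 × 3600 + 14 × 60 + 50) = 890.
Frame index = 890 × 60 + 9 = 53409.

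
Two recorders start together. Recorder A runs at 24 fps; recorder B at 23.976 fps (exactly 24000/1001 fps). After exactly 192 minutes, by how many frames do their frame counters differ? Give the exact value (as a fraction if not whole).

276480/1001 frames

192 min = 11520 s.
A emits 24 × 11520 = 276480 frames; B emits 24000/1001 × 11520 = 276480000/1001.
Difference = 276480/1001 frames (≈ 276.2038); B is behind A.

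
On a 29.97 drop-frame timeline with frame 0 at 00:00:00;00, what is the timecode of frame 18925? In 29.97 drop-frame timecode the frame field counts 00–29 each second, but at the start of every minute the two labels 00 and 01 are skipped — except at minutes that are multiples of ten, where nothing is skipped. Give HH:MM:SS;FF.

00:10:31;13

Ten DF minutes hold 17982 frames, so frame 18925 lies in block 1 (frames 17982–35963) with 943 frames into that block.
The block's first minute is 1800 frames and the rest 1798 each; 943 frames reaches minute 0, so 1 × 18 + 0 × 2 = 18 labels have been skipped so far.
Adding those back, label number 18925 + 18 = 18943 at 30 labels/s is 631 s + 13 f = 0 h 10 min 31 s frame 13, i.e. 00:10:31;13.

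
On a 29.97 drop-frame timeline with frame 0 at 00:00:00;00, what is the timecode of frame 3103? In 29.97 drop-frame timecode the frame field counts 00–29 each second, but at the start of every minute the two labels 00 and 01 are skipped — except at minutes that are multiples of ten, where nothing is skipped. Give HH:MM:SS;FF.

00:01:43;15

Each 10-minute DF block holds 10 × 60 × 30 − 9 × 2 = 17982 frames. 3103 ÷ 17982 → 0 full blocks, remainder 3103.
Within the partial block the first minute is 1800 frames and each further minute 1798, so 1 further minute boundary passed. Total skipped labels = 18 × 0 + 2 × 1 = 2.
Non-drop label index = 3103 + 2 = 3105; at 30 labels/s that is 00:01:43:15, i.e. DF 00:01:43;15.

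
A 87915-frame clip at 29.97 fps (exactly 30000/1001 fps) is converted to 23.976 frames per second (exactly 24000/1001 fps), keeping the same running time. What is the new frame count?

Target frames = source frames × (target rate / source rate) = 87915 × (24000/1001)/(30000/1001) = 87915 × 4/5 = 70332.

70332 frames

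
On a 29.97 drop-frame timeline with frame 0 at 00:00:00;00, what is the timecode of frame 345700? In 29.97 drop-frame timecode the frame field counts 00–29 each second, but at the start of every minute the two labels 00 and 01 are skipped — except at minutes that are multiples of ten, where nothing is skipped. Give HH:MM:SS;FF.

Ten DF minutes hold 17982 frames, so frame 345700 lies in block 19 (frames 341658–359639) with 4042 frames into that block.
The block's first minute is 1800 frames and the rest 1798 each; 4042 frames reaches minute 2, so 19 × 18 + 2 × 2 = 346 labels have been skipped so far.
Adding those back, label number 345700 + 346 = 346046 at 30 labels/s is 11534 s + 26 f = 3 h 12 min 14 s frame 26, i.e. 03:12:14;26.

03:12:14;26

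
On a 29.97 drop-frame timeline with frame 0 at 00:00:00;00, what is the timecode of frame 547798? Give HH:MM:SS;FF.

05:04:38;06

Ten DF minutes hold 17982 frames, so frame 547798 lies in block 30 (frames 539460–557441) with 8338 frames into that block.
The block's first minute is 1800 frames and the rest 1798 each; 8338 frames reaches minute 4, so 30 × 18 + 4 × 2 = 548 labels have been skipped so far.
Adding those back, label number 547798 + 548 = 548346 at 30 labels/s is 18278 s + 6 f = 5 h 4 min 38 s frame 6, i.e. 05:04:38;06.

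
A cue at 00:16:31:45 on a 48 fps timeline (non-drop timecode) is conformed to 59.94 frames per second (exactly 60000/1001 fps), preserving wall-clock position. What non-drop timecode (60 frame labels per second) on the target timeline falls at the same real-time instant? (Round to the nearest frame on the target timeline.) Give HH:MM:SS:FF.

00:16:30:57

Source frame index: (0×3600 + 16×60 + 31) × 48 + 45 = 47613.
Real time: 47613 / (48) = 15871/16 s.
Target frame: (15871/16) × (60000/1001) = 59516250/1001 ≈ 59456.793 → 59457.
At 60 labels/s: frame 59457 → 00:16:30:57.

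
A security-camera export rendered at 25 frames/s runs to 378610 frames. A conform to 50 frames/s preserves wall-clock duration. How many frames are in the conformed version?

757220 frames

Target frames = source frames × (target rate / source rate) = 378610 × (50)/(25) = 378610 × 2 = 757220.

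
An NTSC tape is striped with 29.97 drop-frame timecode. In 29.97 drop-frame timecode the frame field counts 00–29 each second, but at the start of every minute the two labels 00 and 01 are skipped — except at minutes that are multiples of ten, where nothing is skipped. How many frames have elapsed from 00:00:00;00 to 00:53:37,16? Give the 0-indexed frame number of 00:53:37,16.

Complete 10-minute blocks: 5, each 17982 frames → 89910.
Remaining 3 whole minutes in the current block: 1800 + 2 × 1798 = 5396 frames.
Within the current minute: 37 × 30 + 16 − 2 = 1124 (labels ;00/;01 skipped at this minute). Total = 89910 + 5396 + 1124 = 96430.

96430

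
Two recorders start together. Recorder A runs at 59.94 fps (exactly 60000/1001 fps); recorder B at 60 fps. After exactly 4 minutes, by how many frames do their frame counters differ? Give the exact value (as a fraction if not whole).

14400/1001 frames

4 min = 240 s.
A emits 60000/1001 × 240 = 14400000/1001 frames; B emits 60 × 240 = 14400.
Difference = 14400/1001 frames (≈ 14.3856); B is ahead of A.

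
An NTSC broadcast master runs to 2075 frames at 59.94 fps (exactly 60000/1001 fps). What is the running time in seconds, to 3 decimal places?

Running time = 2075 × 1001/60000 = 83083/2400 s ≈ 34.618 s.

34.618 seconds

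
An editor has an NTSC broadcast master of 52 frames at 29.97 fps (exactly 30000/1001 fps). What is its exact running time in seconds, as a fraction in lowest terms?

13013/7500 seconds

Running time = 52 ÷ (30000/1001) = 52 × 1001/30000 = 13013/7500 s.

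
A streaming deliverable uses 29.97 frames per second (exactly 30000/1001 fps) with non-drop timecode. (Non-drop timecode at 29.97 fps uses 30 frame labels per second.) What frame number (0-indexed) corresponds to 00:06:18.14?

Total seconds to the label: (0 × 3600 + 6 × 60 + 18) = 378.
Frame index = 378 × 30 + 14 = 11354.

11354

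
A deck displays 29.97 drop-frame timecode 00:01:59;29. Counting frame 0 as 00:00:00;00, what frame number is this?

As if non-drop at 30 labels/s: (0 × 3600 + 1 × 60 + 59) × 30 + 29 = 3599.
Minute boundaries passed: 1; those not divisible by 10: 1 − 0 = 1; dropped labels = 2 × 1 = 2.
Actual frame index = 3599 − 2 = 3597.

3597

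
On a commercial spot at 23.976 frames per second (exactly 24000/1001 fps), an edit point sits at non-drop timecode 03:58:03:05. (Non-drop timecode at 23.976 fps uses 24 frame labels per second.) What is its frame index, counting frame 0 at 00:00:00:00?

Total seconds to the label: (3 × 3600 + 58 × 60 + 3) = 14283.
Frame index = 14283 × 24 + 5 = 342797.

frame 342797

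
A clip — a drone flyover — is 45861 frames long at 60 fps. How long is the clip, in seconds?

Running time = 45861 / (60) = 764.35 s.

764.35 seconds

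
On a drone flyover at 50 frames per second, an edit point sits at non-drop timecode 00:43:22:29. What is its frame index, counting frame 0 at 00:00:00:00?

Total seconds to the label: (0 × 3600 + 43 × 60 + 22) = 2602.
Frame index = 2602 × 50 + 29 = 130129.

frame 130129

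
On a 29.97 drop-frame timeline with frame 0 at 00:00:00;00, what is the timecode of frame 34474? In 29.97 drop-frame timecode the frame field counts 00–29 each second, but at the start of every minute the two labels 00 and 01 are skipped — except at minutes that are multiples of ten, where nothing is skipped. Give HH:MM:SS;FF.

00:19:10;10

Each 10-minute DF block holds 10 × 60 × 30 − 9 × 2 = 17982 frames. 34474 ÷ 17982 → 1 full block, remainder 16492.
Within the partial block the first minute is 1800 frames and each further minute 1798, so 9 further minute boundaries passed. Total skipped labels = 18 × 1 + 2 × 9 = 36.
Non-drop label index = 34474 + 36 = 34510; at 30 labels/s that is 00:19:10:10, i.e. DF 00:19:10;10.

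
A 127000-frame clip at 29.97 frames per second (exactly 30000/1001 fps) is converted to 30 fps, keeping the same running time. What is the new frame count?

127127 frames

Target frames = source frames × (target rate / source rate) = 127000 × (30)/(30000/1001) = 127000 × 1001/1000 = 127127.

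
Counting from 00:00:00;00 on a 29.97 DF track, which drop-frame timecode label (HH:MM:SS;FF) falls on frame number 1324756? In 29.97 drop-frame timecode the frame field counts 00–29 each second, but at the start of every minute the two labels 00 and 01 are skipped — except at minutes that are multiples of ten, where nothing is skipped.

Each 10-minute DF block holds 10 × 60 × 30 − 9 × 2 = 17982 frames. 1324756 ÷ 17982 → 73 full blocks, remainder 12070.
Within the partial block the first minute is 1800 frames and each further minute 1798, so 6 further minute boundaries passed. Total skipped labels = 18 × 73 + 2 × 6 = 1326.
Non-drop label index = 1324756 + 1326 = 1326082; at 30 labels/s that is 12:16:42:22, i.e. DF 12:16:42;22.

12:16:42;22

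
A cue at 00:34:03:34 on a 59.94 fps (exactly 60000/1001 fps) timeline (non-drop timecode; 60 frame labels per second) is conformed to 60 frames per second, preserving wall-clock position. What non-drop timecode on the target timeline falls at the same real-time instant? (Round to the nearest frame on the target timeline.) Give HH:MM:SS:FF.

00:34:05:37

Source frame index: (0×3600 + 34×60 + 3) × 60 + 34 = 122614.
Real time: 122614 / (60000/1001) = 61368307/30000 s.
Target frame: (61368307/30000) × (60) = 61368307/500 ≈ 122736.614 → 122737.
At 60 labels/s: frame 122737 → 00:34:05:37.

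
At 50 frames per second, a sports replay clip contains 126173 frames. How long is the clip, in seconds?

Running time = 126173 / (50) = 2523.46 s.

2523.46 seconds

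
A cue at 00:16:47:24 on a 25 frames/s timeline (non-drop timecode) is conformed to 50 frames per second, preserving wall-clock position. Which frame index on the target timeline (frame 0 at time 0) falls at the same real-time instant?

frame 50398

Source frame index: (0×3600 + 16×60 + 47) × 25 + 24 = 25199.
Real time: 25199 / (25) = 25199/25 s.
Target frame: (25199/25) × (50) = 50398.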